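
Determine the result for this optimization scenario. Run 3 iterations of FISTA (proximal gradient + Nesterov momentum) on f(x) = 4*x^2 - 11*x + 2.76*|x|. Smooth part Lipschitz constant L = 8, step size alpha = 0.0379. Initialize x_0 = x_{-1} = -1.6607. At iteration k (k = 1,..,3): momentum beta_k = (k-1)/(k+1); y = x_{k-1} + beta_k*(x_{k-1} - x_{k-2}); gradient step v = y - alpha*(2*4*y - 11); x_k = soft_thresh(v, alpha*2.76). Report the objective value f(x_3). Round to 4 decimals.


FISTA on f(x) = 4*x^2 - 11*x + 2.76*|x|
L = 8, alpha = 0.0379
Iteration 1: beta = 0.0, y = -1.6607 + 0.0*(-1.6607 + 1.6607) = -1.6607
  grad(y) = -24.2856, v = y - alpha*grad = -0.7403
  prox(v) = soft_thresh(-0.7403, 0.1046) = -0.6357
Iteration 2: beta = 0.3333, y = -0.6357 + 0.3333*(-0.6357 + 1.6607) = -0.294
  grad(y) = -13.352, v = y - alpha*grad = 0.212
  prox(v) = soft_thresh(0.212, 0.1046) = 0.1074
Iteration 3: beta = 0.5, y = 0.1074 + 0.5*(0.1074 + 0.6357) = 0.479
  grad(y) = -7.168, v = y - alpha*grad = 0.7507
  prox(v) = soft_thresh(0.7507, 0.1046) = 0.6461
f(x_3) = 4*0.6461^2 - 11*0.6461 + 2.76*|0.6461| = -3.654


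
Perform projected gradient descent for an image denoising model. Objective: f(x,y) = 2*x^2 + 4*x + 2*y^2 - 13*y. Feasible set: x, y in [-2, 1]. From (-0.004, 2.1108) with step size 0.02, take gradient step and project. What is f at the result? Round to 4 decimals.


Step 1: Compute gradient at (-0.004, 2.1108).
grad_x = 2*2*-0.004 + 4 = 3.984
grad_y = 2*2*2.1108 - 13 = -4.5568
Step 2: Gradient step.
x_raw = -0.004 - 0.02*3.984 = -0.0837
y_raw = 2.1108 - 0.02*-4.5568 = 2.2019
Step 3: Project onto [-2, 1].
x_proj = clip(-0.0837) = -0.0837
y_proj = clip(2.2019) = 1.0
Step 4: Evaluate f.
f(-0.0837, 1.0) = -11.3207


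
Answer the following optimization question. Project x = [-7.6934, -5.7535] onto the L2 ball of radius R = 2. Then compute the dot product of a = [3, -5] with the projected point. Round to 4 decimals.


Step 1: Compute ||x|| (intermediates to 6 decimals).
||x|| = sqrt((-7.6934)^2 + (-5.7535)^2) = 9.606829
Step 2: Project.
Since ||x|| > R, scale = R/||x|| = 2/9.606829 = 0.208185, proj(x) = scale * x
proj(x) = [-1.60165, -1.197792]
Step 3: Dot product.
a^T * proj(x) = 3*(-1.60165) - 5*(-1.197792) = 1.184


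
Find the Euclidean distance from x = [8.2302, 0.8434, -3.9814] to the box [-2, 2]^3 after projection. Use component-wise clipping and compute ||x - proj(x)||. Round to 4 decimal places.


Project each component onto [-2, 2].
clip(8.2302) = 2.0, clip(0.8434) = 0.8434, clip(-3.9814) = -2.0
Projection = [2.0, 0.8434, -2.0]
Squared diffs: [38.8154, 0.0, 3.9259]
Distance = sqrt(42.7413) = 6.5377


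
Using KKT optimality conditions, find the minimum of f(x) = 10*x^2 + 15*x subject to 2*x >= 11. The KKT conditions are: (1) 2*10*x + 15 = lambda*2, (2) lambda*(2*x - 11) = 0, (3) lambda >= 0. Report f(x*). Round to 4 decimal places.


Step 1: Try lambda = 0 (constraint inactive).
x_unc = -15/(2*10) = -0.75
Check: 2*-0.75 = -1.5 < 11 -- violated!
Step 2: Constraint must be active: 2*x = 11
x* = 11/2 = 5.5
lambda = (2*10*5.5 + 15)/2 = 62.5
Step 3: Compute optimal value.
f(x*) = 10*5.5^2 + 15*5.5 = 385.0


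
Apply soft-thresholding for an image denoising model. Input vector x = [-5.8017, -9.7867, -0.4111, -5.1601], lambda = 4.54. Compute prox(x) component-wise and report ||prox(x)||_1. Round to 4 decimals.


Soft-thresholding with lambda = 4.54:
prox(-5.8017) = sign(-5.8017)*max(|-5.8017| - 4.54, 0) = -1.2617
prox(-9.7867) = sign(-9.7867)*max(|-9.7867| - 4.54, 0) = -5.2467
prox(-0.4111) = sign(-0.4111)*max(|-0.4111| - 4.54, 0) = 0.0
prox(-5.1601) = sign(-5.1601)*max(|-5.1601| - 4.54, 0) = -0.6201
prox(x) = [-1.2617, -5.2467, 0.0, -0.6201]
||prox(x)||_1 = 1.2617 + 5.2467 + 0.0 + 0.6201 = 7.1285


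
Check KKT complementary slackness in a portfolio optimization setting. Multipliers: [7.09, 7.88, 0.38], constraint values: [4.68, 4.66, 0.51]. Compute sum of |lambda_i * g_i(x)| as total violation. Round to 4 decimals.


KKT complementary slackness check:
lambda_1 * g_1 = 7.09 * 4.68 = 33.1812
lambda_2 * g_2 = 7.88 * 4.66 = 36.7208
lambda_3 * g_3 = 0.38 * 0.51 = 0.1938
Total violation = 33.1812 + 36.7208 + 0.1938 = 70.0958


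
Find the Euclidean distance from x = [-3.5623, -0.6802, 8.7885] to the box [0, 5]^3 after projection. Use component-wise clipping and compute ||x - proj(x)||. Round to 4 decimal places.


Project each component onto [0, 5].
clip(-3.5623) = 0.0, clip(-0.6802) = 0.0, clip(8.7885) = 5.0
Projection = [0.0, 0.0, 5.0]
Squared diffs: [12.69, 0.4627, 14.3527]
Distance = sqrt(27.5054) = 5.2446


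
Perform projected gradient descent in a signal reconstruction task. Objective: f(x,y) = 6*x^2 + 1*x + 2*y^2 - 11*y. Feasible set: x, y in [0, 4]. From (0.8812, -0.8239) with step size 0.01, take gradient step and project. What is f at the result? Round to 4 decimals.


Step 1: Compute gradient at (0.8812, -0.8239).
grad_x = 2*6*0.8812 + 1 = 11.5744
grad_y = 2*2*-0.8239 - 11 = -14.2956
Step 2: Gradient step.
x_raw = 0.8812 - 0.01*11.5744 = 0.7655
y_raw = -0.8239 - 0.01*-14.2956 = -0.6809
Step 3: Project onto [0, 4].
x_proj = clip(0.7655) = 0.7655
y_proj = clip(-0.6809) = 0.0
Step 4: Evaluate f.
f(0.7655, 0.0) = 4.281


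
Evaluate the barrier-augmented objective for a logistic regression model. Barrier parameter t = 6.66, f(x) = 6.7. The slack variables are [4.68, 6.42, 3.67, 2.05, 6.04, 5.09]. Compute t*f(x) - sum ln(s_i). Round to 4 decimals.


Step 1: Compute log-barrier.
ln values: [1.5433, 1.8594, 1.3002, 0.7178, 1.7984, 1.6273]
phi = -(1.5433 + 1.8594 + 1.3002 + 0.7178 + 1.7984 + 1.6273) = -8.8464
Step 2: Compute augmented objective.
t*f(x) = 6.66*6.7 = 44.622
Total = 44.622 - 8.8464 = 35.7756


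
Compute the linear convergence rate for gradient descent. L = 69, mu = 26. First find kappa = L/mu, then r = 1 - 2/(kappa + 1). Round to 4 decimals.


Step 1: Compute the condition number.
kappa = L/mu = 69/26 = 2.6538
Step 2: Compute the convergence rate.
r = 1 - 2/(kappa + 1) = 1 - 2*mu/(L + mu) = (L - mu)/(L + mu) = 43/95 = 0.4526


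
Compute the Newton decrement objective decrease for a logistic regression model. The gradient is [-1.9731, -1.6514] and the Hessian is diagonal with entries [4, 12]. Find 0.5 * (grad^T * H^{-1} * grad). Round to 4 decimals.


Step 1: H is diagonal, so H^(-1) * g = [-0.4933, -0.1376].
Step 2: g^T H^(-1) g = sum_i g_i^2 / H_ii
  = (-1.9731)^2/4 + (-1.6514)^2/12
  = 0.9733 + 0.2273 = 1.2005
Step 3: Objective decrease = 0.5 * g^T H^(-1) g = 0.6003


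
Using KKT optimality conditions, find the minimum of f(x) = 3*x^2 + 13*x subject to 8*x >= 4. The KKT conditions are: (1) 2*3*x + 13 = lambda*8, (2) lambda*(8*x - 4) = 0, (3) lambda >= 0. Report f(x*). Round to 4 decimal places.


Step 1: Try lambda = 0 (constraint inactive).
x_unc = -13/(2*3) = -2.1667
Check: 8*-2.1667 = -17.3336 < 4 -- violated!
Step 2: Constraint must be active: 8*x = 4
x* = 4/8 = 0.5
lambda = (2*3*0.5 + 13)/8 = 2.0
Step 3: Compute optimal value.
f(x*) = 3*0.5^2 + 13*0.5 = 7.25


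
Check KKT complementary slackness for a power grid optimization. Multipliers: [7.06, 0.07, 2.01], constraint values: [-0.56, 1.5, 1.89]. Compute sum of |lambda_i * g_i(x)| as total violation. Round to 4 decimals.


KKT complementary slackness check:
lambda_1 * g_1 = 7.06 * -0.56 = -3.9536
lambda_2 * g_2 = 0.07 * 1.5 = 0.105
lambda_3 * g_3 = 2.01 * 1.89 = 3.7989
Total violation = 3.9536 + 0.105 + 3.7989 = 7.8575


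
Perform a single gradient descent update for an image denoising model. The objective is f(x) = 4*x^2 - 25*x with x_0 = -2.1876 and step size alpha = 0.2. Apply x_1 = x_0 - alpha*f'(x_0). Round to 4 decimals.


We compute the gradient at x_0 and apply the update.
f'(x) = 8*x - 25
f'(-2.1876) = 8*-2.1876 - 25 = -42.5008
x_1 = -2.1876 - 0.2*-42.5008 = 6.3126


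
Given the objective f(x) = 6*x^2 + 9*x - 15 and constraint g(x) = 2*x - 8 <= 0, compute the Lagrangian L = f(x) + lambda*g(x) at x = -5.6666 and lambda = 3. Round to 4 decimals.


Step 1: Evaluate f(x).
f(-5.6666) = 6*(-5.6666)^2 + 9*(-5.6666) - 15 = 126.6627
Step 2: Evaluate g(x).
g(-5.6666) = 2*-5.6666 - 8 = -19.3332
Step 3: Compute Lagrangian.
L = 126.6627 + 3*-19.3332 = 68.6631


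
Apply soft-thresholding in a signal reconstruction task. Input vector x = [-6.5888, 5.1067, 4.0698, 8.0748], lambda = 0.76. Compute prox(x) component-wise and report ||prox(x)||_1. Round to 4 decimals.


Soft-thresholding with lambda = 0.76:
prox(-6.5888) = sign(-6.5888)*max(|-6.5888| - 0.76, 0) = -5.8288
prox(5.1067) = sign(5.1067)*max(|5.1067| - 0.76, 0) = 4.3467
prox(4.0698) = sign(4.0698)*max(|4.0698| - 0.76, 0) = 3.3098
prox(8.0748) = sign(8.0748)*max(|8.0748| - 0.76, 0) = 7.3148
prox(x) = [-5.8288, 4.3467, 3.3098, 7.3148]
||prox(x)||_1 = 5.8288 + 4.3467 + 3.3098 + 7.3148 = 20.8001


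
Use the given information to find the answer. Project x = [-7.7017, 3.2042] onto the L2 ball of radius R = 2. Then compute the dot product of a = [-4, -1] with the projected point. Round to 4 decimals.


Step 1: Compute ||x|| (intermediates to 6 decimals).
||x|| = sqrt((-7.7017)^2 + 3.2042^2) = 8.341647
Step 2: Project.
Since ||x|| > R, scale = R/||x|| = 2/8.341647 = 0.239761, proj(x) = scale * x
proj(x) = [-1.846567, 0.768242]
Step 3: Dot product.
a^T * proj(x) = -4*(-1.846567) - 1*0.768242 = 6.618


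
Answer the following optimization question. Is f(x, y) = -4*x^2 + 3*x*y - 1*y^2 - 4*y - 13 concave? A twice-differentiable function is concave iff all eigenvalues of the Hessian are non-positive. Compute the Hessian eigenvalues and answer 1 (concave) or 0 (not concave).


The Hessian of f(x,y) = -4*x^2 + 3*x*y - 1*y^2 - 4*y - 13 is:
H = [[-8, 3], [3, -2]]
Trace = -8 - 2 = -10
Determinant = -8*-2 - (3)^2 = 7
Discriminant = (-10)^2 - 4*7 = 72.0
Eigenvalues: lambda_1 = -9.2426, lambda_2 = -0.7574
The function is concave.

1


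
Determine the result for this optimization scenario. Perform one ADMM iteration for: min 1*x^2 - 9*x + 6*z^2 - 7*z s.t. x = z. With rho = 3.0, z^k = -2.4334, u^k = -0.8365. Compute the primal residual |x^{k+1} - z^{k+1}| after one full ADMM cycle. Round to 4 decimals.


ADMM iteration with rho = 3.0, z^k = -2.4334, u^k = -0.8365
Step 1: x-update.
Minimize 1*x^2 - 9*x + (3.0/2)*(x + 2.4334 - 0.8365)^2
FOC: (2*1 + 3.0)*x = 9 + 3.0*(-2.4334 + 0.8365)
x^{k+1} = 0.8419
Step 2: z-update.
Minimize 6*z^2 - 7*z + (3.0/2)*(0.8419 - z - 0.8365)^2
FOC: (2*6 + 3.0)*z = 7 + 3.0*(0.8419 - 0.8365)
z^{k+1} = 0.4677
Step 3: u-update.
u^{k+1} = -0.8365 + 0.8419 - 0.4677 = -0.4624
Step 4: Primal residual = |0.8419 - 0.4677| = 0.3741


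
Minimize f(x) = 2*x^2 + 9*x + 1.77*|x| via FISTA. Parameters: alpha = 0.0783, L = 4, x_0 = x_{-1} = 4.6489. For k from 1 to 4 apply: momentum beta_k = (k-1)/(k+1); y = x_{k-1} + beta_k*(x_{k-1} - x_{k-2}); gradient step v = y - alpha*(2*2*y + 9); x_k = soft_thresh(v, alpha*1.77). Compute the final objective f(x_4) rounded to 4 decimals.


FISTA on f(x) = 2*x^2 + 9*x + 1.77*|x|
L = 4, alpha = 0.0783
Iteration 1: beta = 0.0, y = 4.6489 + 0.0*(4.6489 - 4.6489) = 4.6489
  grad(y) = 27.5956, v = y - alpha*grad = 2.4882
  prox(v) = soft_thresh(2.4882, 0.1386) = 2.3496
Iteration 2: beta = 0.3333, y = 2.3496 + 0.3333*(2.3496 - 4.6489) = 1.5831
  grad(y) = 15.3325, v = y - alpha*grad = 0.3826
  prox(v) = soft_thresh(0.3826, 0.1386) = 0.244
Iteration 3: beta = 0.5, y = 0.244 + 0.5*(0.244 - 2.3496) = -0.8088
  grad(y) = 5.7649, v = y - alpha*grad = -1.2602
  prox(v) = soft_thresh(-1.2602, 0.1386) = -1.1216
Iteration 4: beta = 0.6, y = -1.1216 + 0.6*(-1.1216 - 0.244) = -1.9409
  grad(y) = 1.2363, v = y - alpha*grad = -2.0377
  prox(v) = soft_thresh(-2.0377, 0.1386) = -1.8991
f(x_4) = 2*(-1.8991)^2 + 9*(-1.8991) + 1.77*|-1.8991| = -6.5173


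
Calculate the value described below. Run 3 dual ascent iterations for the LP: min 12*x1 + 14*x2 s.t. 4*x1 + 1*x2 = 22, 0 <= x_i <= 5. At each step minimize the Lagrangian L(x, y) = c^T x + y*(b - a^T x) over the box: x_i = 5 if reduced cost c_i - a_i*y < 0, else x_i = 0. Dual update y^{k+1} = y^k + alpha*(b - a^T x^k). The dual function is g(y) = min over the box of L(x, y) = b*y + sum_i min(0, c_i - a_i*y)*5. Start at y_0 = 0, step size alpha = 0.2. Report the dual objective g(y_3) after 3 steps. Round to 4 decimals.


Dual ascent for LP: min 12*x1 + 14*x2, 4*x1 + 1*x2 = 22, 0 <= x_i <= 5
Step 1: y^k = 0.0, reduced costs: (12.0, 14.0)
  x^k = (0.0, 0.0), subgradient = b - a^T x = 22.0
  y^{k+1} = 0.0 + 0.2*22.0 = 4.4
Step 2: y^k = 4.4, reduced costs: (-5.6, 9.6)
  x^k = (5.0, 0.0), subgradient = b - a^T x = 2.0
  y^{k+1} = 4.4 + 0.2*2.0 = 4.8
Step 3: y^k = 4.8, reduced costs: (-7.2, 9.2)
  x^k = (5.0, 0.0), subgradient = b - a^T x = 2.0
  y^{k+1} = 4.8 + 0.2*2.0 = 5.2
Dual objective at y_3 = 5.2: reduced costs (-8.8, 8.8), box minimizer x = (5.0, 0.0)
g(y_3) = b*y + (c1 - a1*y)*x1 + (c2 - a2*y)*x2 = 22*5.2 + (-8.8)*5.0 + 8.8*0.0 = 114.4 - 44.0 + 0.0 = 70.4


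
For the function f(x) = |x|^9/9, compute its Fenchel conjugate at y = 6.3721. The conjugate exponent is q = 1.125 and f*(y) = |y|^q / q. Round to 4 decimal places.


The conjugate exponent q satisfies 1/p + 1/q = 1.
p = 9, so q = 9/(9 - 1) = 1.125
|y|^q = 6.3721^1.125 = 8.0319
f*(6.3721) = 8.0319 / 1.125 = 7.1395


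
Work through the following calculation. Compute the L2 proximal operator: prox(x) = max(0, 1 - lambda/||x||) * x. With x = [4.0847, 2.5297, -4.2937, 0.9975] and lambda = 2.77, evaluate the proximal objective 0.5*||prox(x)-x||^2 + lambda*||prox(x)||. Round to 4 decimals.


Step 1: Compute ||x||.
||x|| = 6.5204
Step 2: Compute scaling factor.
scale = max(0, 1 - 2.77/6.5204) = 0.5752
Step 3: prox(x) = [2.3494, 1.455, -2.4696, 0.5737]
||prox(x)|| = 3.7504
Step 4: Proximal objective.
0.5*||prox-x||^2 = 3.8365
lambda*||prox|| = 10.3886
Total = 14.2249


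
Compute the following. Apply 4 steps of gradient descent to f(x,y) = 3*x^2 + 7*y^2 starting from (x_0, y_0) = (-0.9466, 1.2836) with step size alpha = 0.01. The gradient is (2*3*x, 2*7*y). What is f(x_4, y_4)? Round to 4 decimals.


Gradient descent on f(x,y) = 3*x^2 + 7*y^2.
Starting point: (-0.9466, 1.2836), alpha = 0.01
Step 1: grad_x = 2*3*-0.9466 = -5.6796, grad_y = 2*7*1.2836 = 17.9704
  x_1 = -0.9466 - 0.01*-5.6796 = -0.8898
  y_1 = 1.2836 - 0.01*17.9704 = 1.1039
Step 2: grad_x = 2*3*-0.8898 = -5.3388, grad_y = 2*7*1.1039 = 15.4545
  x_2 = -0.8898 - 0.01*-5.3388 = -0.8364
  y_2 = 1.1039 - 0.01*15.4545 = 0.9494
Step 3: grad_x = 2*3*-0.8364 = -5.0185, grad_y = 2*7*0.9494 = 13.2909
  x_3 = -0.8364 - 0.01*-5.0185 = -0.7862
  y_3 = 0.9494 - 0.01*13.2909 = 0.8164
Step 4: grad_x = 2*3*-0.7862 = -4.7174, grad_y = 2*7*0.8164 = 11.4302
  x_4 = -0.7862 - 0.01*-4.7174 = -0.7391
  y_4 = 0.8164 - 0.01*11.4302 = 0.7021
f(-0.7391, 0.7021) = 3*(-0.7391)^2 + 7*0.7021^2 = 5.0896


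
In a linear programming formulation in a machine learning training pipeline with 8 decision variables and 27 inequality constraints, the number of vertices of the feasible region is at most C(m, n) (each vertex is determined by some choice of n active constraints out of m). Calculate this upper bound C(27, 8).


Each vertex corresponds to some choice of n active constraints out of m, so the number of vertices is at most C(m, n) = m! / (n!(m-n)!).
m = 27, n = 8
Numerator: 27 * 26 * 25 * 24 * 23 * 22 * 21 * 20
Denominator: 8! = 40320
C(27, 8) = 2220075


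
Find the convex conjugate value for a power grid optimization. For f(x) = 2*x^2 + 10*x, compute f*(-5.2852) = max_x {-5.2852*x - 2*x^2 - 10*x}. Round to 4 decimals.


f*(y) = sup_x {y*x - a*x^2 - b*x} = sup_x {(y-b)*x - a*x^2}
FOC: (y - b) - 2a*x = 0 => x* = (y - b)/(2a)
x* = (-5.2852 - 10)/(2*2) = -3.8213
f*(-5.2852) = (y-b)^2/(4a) = (-5.2852 - 10)^2/(4*2)
= 233.6373/8 = 29.2047


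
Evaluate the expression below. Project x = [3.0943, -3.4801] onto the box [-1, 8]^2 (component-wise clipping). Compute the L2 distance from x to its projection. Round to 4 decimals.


Project each component onto [-1, 8].
clip(3.0943) = 3.0943, clip(-3.4801) = -1.0
Projection = [3.0943, -1.0]
Squared diffs: [0.0, 6.1509]
Distance = sqrt(6.1509) = 2.4801


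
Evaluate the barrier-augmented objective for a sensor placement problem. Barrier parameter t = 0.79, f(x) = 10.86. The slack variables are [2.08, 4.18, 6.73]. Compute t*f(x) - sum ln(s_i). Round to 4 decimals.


Step 1: Compute log-barrier.
ln values: [0.7324, 1.4303, 1.9066]
phi = -(0.7324 + 1.4303 + 1.9066) = -4.0693
Step 2: Compute augmented objective.
t*f(x) = 0.79*10.86 = 8.5794
Total = 8.5794 - 4.0693 = 4.5101


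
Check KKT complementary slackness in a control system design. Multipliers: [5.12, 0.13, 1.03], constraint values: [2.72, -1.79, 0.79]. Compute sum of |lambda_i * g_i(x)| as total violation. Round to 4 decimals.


KKT complementary slackness check:
lambda_1 * g_1 = 5.12 * 2.72 = 13.9264
lambda_2 * g_2 = 0.13 * -1.79 = -0.2327
lambda_3 * g_3 = 1.03 * 0.79 = 0.8137
Total violation = 13.9264 + 0.2327 + 0.8137 = 14.9728


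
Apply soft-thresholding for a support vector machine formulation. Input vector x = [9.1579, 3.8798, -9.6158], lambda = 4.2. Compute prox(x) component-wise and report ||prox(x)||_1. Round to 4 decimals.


Soft-thresholding with lambda = 4.2:
prox(9.1579) = sign(9.1579)*max(|9.1579| - 4.2, 0) = 4.9579
prox(3.8798) = sign(3.8798)*max(|3.8798| - 4.2, 0) = 0.0
prox(-9.6158) = sign(-9.6158)*max(|-9.6158| - 4.2, 0) = -5.4158
prox(x) = [4.9579, 0.0, -5.4158]
||prox(x)||_1 = 4.9579 + 0.0 + 5.4158 = 10.3737


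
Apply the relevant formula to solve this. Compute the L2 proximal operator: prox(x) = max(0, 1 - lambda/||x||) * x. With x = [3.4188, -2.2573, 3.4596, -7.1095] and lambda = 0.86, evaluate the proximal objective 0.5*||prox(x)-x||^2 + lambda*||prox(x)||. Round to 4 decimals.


Step 1: Compute ||x||.
||x|| = 8.9049
Step 2: Compute scaling factor.
scale = max(0, 1 - 0.86/8.9049) = 0.9034
Step 3: prox(x) = [3.0886, -2.0393, 3.1255, -6.4229]
||prox(x)|| = 8.0449
Step 4: Proximal objective.
0.5*||prox-x||^2 = 0.3698
lambda*||prox|| = 6.9186
Total = 7.2884


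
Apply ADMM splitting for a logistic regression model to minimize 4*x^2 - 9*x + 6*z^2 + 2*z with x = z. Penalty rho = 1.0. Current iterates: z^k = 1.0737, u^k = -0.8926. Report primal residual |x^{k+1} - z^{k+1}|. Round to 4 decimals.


ADMM iteration with rho = 1.0, z^k = 1.0737, u^k = -0.8926
Step 1: x-update.
Minimize 4*x^2 - 9*x + (1.0/2)*(x - 1.0737 - 0.8926)^2
FOC: (2*4 + 1.0)*x = 9 + 1.0*(1.0737 + 0.8926)
x^{k+1} = 1.2185
Step 2: z-update.
Minimize 6*z^2 + 2*z + (1.0/2)*(1.2185 - z - 0.8926)^2
FOC: (2*6 + 1.0)*z = -2 + 1.0*(1.2185 - 0.8926)
z^{k+1} = -0.1288
Step 3: u-update.
u^{k+1} = -0.8926 + 1.2185 + 0.1288 = 0.4547
Step 4: Primal residual = |1.2185 + 0.1288| = 1.3473


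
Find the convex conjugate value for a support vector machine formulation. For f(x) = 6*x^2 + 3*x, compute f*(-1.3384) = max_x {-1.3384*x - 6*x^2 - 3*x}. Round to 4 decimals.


f*(y) = sup_x {y*x - a*x^2 - b*x} = sup_x {(y-b)*x - a*x^2}
FOC: (y - b) - 2a*x = 0 => x* = (y - b)/(2a)
x* = (-1.3384 - 3)/(2*6) = -0.3615
f*(-1.3384) = (y-b)^2/(4a) = (-1.3384 - 3)^2/(4*6)
= 18.8217/24 = 0.7842


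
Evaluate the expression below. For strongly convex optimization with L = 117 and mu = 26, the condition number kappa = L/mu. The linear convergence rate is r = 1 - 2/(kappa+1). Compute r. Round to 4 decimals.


Step 1: Compute the condition number.
kappa = L/mu = 117/26 = 4.5
Step 2: Compute the convergence rate.
r = 1 - 2/(kappa + 1) = 1 - 2*mu/(L + mu) = (L - mu)/(L + mu) = 91/143 = 0.6364


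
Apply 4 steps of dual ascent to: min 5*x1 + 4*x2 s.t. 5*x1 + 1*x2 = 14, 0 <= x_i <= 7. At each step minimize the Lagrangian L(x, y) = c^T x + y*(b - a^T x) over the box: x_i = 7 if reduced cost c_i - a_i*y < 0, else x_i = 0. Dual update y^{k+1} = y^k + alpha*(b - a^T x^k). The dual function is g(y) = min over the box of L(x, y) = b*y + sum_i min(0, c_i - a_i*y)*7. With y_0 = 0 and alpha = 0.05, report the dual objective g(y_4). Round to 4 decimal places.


Dual ascent for LP: min 5*x1 + 4*x2, 5*x1 + 1*x2 = 14, 0 <= x_i <= 7
Step 1: y^k = 0.0, reduced costs: (5.0, 4.0)
  x^k = (0.0, 0.0), subgradient = b - a^T x = 14.0
  y^{k+1} = 0.0 + 0.05*14.0 = 0.7
Step 2: y^k = 0.7, reduced costs: (1.5, 3.3)
  x^k = (0.0, 0.0), subgradient = b - a^T x = 14.0
  y^{k+1} = 0.7 + 0.05*14.0 = 1.4
Step 3: y^k = 1.4, reduced costs: (-2.0, 2.6)
  x^k = (7.0, 0.0), subgradient = b - a^T x = -21.0
  y^{k+1} = 1.4 + 0.05*-21.0 = 0.35
Step 4: y^k = 0.35, reduced costs: (3.25, 3.65)
  x^k = (0.0, 0.0), subgradient = b - a^T x = 14.0
  y^{k+1} = 0.35 + 0.05*14.0 = 1.05
Dual objective at y_4 = 1.05: reduced costs (-0.25, 2.95), box minimizer x = (7.0, 0.0)
g(y_4) = b*y + (c1 - a1*y)*x1 + (c2 - a2*y)*x2 = 14*1.05 + (-0.25)*7.0 + 2.95*0.0 = 14.7 - 1.75 + 0.0 = 12.95


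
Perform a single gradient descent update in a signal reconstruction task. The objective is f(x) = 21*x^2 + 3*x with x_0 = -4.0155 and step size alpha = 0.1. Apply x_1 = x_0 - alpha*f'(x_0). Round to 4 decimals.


We compute the gradient at x_0 and apply the update.
f'(x) = 42*x + 3
f'(-4.0155) = 42*-4.0155 + 3 = -165.651
x_1 = -4.0155 - 0.1*-165.651 = 12.5496


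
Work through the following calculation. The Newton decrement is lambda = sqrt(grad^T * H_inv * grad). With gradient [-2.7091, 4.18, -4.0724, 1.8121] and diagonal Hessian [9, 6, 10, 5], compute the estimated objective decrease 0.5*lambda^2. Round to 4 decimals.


Step 1: H is diagonal, so H^(-1) * g = [-0.301, 0.6967, -0.4072, 0.3624].
Step 2: g^T H^(-1) g = sum_i g_i^2 / H_ii
  = (-2.7091)^2/9 + (4.18)^2/6 + (-4.0724)^2/10 + (1.8121)^2/5
  = 0.8155 + 2.9121 + 1.6584 + 0.6567 = 6.0427
Step 3: Objective decrease = 0.5 * g^T H^(-1) g = 3.0214


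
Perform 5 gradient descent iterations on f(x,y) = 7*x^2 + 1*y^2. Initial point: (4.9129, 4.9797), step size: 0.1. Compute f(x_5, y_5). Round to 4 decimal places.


Gradient descent on f(x,y) = 7*x^2 + 1*y^2.
Starting point: (4.9129, 4.9797), alpha = 0.1
Step 1: grad_x = 2*7*4.9129 = 68.7806, grad_y = 2*1*4.9797 = 9.9594
  x_1 = 4.9129 - 0.1*68.7806 = -1.9652
  y_1 = 4.9797 - 0.1*9.9594 = 3.9838
Step 2: grad_x = 2*7*-1.9652 = -27.5122, grad_y = 2*1*3.9838 = 7.9675
  x_2 = -1.9652 - 0.1*-27.5122 = 0.7861
  y_2 = 3.9838 - 0.1*7.9675 = 3.187
Step 3: grad_x = 2*7*0.7861 = 11.0049, grad_y = 2*1*3.187 = 6.374
  x_3 = 0.7861 - 0.1*11.0049 = -0.3144
  y_3 = 3.187 - 0.1*6.374 = 2.5496
Step 4: grad_x = 2*7*-0.3144 = -4.402, grad_y = 2*1*2.5496 = 5.0992
  x_4 = -0.3144 - 0.1*-4.402 = 0.1258
  y_4 = 2.5496 - 0.1*5.0992 = 2.0397
Step 5: grad_x = 2*7*0.1258 = 1.7608, grad_y = 2*1*2.0397 = 4.0794
  x_5 = 0.1258 - 0.1*1.7608 = -0.0503
  y_5 = 2.0397 - 0.1*4.0794 = 1.6317
f(-0.0503, 1.6317) = 7*(-0.0503)^2 + 1*1.6317^2 = 2.6803


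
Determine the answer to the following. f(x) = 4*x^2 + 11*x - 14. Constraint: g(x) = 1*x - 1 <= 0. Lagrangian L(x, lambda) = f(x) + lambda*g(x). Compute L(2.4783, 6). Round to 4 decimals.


Step 1: Evaluate f(x).
f(2.4783) = 4*2.4783^2 + 11*2.4783 - 14 = 37.8292
Step 2: Evaluate g(x).
g(2.4783) = 1*2.4783 - 1 = 1.4783
Step 3: Compute Lagrangian.
L = 37.8292 + 6*1.4783 = 46.699


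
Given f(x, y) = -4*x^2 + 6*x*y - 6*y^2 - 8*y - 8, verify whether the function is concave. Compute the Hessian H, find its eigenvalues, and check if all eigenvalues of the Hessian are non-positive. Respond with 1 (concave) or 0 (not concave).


The Hessian of f(x,y) = -4*x^2 + 6*x*y - 6*y^2 - 8*y - 8 is:
H = [[-8, 6], [6, -12]]
Trace = -8 - 12 = -20
Determinant = -8*-12 - (6)^2 = 60
Discriminant = (-20)^2 - 4*60 = 160.0
Eigenvalues: lambda_1 = -16.3246, lambda_2 = -3.6754
The function is concave.

1


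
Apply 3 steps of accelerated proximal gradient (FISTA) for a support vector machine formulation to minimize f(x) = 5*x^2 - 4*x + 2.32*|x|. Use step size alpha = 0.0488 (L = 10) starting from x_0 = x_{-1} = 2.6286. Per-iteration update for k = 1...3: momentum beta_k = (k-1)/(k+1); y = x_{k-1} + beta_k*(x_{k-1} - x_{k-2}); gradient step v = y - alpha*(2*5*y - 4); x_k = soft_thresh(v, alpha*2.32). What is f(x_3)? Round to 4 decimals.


FISTA on f(x) = 5*x^2 - 4*x + 2.32*|x|
L = 10, alpha = 0.0488
Iteration 1: beta = 0.0, y = 2.6286 + 0.0*(2.6286 - 2.6286) = 2.6286
  grad(y) = 22.286, v = y - alpha*grad = 1.541
  prox(v) = soft_thresh(1.541, 0.1132) = 1.4278
Iteration 2: beta = 0.3333, y = 1.4278 + 0.3333*(1.4278 - 2.6286) = 1.0276
  grad(y) = 6.2757, v = y - alpha*grad = 0.7213
  prox(v) = soft_thresh(0.7213, 0.1132) = 0.6081
Iteration 3: beta = 0.5, y = 0.6081 + 0.5*(0.6081 - 1.4278) = 0.1982
  grad(y) = -2.0176, v = y - alpha*grad = 0.2967
  prox(v) = soft_thresh(0.2967, 0.1132) = 0.1835
f(x_3) = 5*0.1835^2 - 4*0.1835 + 2.32*|0.1835| = -0.1399


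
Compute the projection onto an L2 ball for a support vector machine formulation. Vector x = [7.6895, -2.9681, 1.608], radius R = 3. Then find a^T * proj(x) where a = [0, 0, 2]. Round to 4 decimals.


Step 1: Compute ||x|| (intermediates to 6 decimals).
||x|| = sqrt(7.6895^2 + (-2.9681)^2 + 1.608^2) = 8.397839
Step 2: Project.
Since ||x|| > R, scale = R/||x|| = 3/8.397839 = 0.357235, proj(x) = scale * x
proj(x) = [2.746959, -1.060309, 0.574434]
Step 3: Dot product.
a^T * proj(x) = 0*2.746959 + 0*(-1.060309) + 2*0.574434 = 1.1489


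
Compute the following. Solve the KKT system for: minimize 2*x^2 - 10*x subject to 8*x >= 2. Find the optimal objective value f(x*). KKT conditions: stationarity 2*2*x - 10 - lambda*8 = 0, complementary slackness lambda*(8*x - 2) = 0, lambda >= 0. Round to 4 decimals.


Step 1: Try lambda = 0 (constraint inactive).
Stationarity: 2*2*x - 10 = 0
x* = 10/(2*2) = 2.5
Check constraint: 8*2.5 = 20.0 >= 2 -- satisfied.
Step 2: Compute optimal value.
f(x*) = 2*2.5^2 - 10*2.5 = -12.5


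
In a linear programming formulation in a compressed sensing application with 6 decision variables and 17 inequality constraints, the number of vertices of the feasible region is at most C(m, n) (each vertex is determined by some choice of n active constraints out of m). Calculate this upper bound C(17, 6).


Each vertex corresponds to some choice of n active constraints out of m, so the number of vertices is at most C(m, n) = m! / (n!(m-n)!).
m = 17, n = 6
Numerator: 17 * 16 * 15 * 14 * 13 * 12
Denominator: 6! = 720
C(17, 6) = 12376


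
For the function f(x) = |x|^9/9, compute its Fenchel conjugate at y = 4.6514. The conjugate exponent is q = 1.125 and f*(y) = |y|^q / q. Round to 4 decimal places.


The conjugate exponent q satisfies 1/p + 1/q = 1.
p = 9, so q = 9/(9 - 1) = 1.125
|y|^q = 4.6514^1.125 = 5.6368
f*(4.6514) = 5.6368 / 1.125 = 5.0105


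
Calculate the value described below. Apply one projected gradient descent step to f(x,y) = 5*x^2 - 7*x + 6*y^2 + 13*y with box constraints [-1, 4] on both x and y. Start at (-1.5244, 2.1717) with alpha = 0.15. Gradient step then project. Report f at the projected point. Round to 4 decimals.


Step 1: Compute gradient at (-1.5244, 2.1717).
grad_x = 2*5*-1.5244 - 7 = -22.244
grad_y = 2*6*2.1717 + 13 = 39.0604
Step 2: Gradient step.
x_raw = -1.5244 - 0.15*-22.244 = 1.8122
y_raw = 2.1717 - 0.15*39.0604 = -3.6874
Step 3: Project onto [-1, 4].
x_proj = clip(1.8122) = 1.8122
y_proj = clip(-3.6874) = -1.0
Step 4: Evaluate f.
f(1.8122, -1.0) = -3.2651


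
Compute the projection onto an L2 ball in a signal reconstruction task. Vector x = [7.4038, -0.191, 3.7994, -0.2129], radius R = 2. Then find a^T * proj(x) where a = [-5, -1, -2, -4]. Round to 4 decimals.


Step 1: Compute ||x|| (intermediates to 6 decimals).
||x|| = sqrt(7.4038^2 + (-0.191)^2 + 3.7994^2 + (-0.2129)^2) = 8.326674
Step 2: Project.
Since ||x|| > R, scale = R/||x|| = 2/8.326674 = 0.240192, proj(x) = scale * x
proj(x) = [1.778334, -0.045877, 0.912585, -0.051137]
Step 3: Dot product.
a^T * proj(x) = -5*1.778334 - 1*(-0.045877) - 2*0.912585 - 4*(-0.051137) = -10.4664


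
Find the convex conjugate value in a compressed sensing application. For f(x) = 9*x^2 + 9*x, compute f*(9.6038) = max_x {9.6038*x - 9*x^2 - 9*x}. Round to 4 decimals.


f*(y) = sup_x {y*x - a*x^2 - b*x} = sup_x {(y-b)*x - a*x^2}
FOC: (y - b) - 2a*x = 0 => x* = (y - b)/(2a)
x* = (9.6038 - 9)/(2*9) = 0.0335
f*(9.6038) = (y-b)^2/(4a) = (9.6038 - 9)^2/(4*9)
= 0.3646/36 = 0.0101


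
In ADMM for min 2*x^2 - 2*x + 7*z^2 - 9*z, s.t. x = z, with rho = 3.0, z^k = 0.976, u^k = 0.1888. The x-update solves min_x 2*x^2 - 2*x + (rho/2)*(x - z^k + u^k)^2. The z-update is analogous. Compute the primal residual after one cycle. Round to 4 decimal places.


ADMM iteration with rho = 3.0, z^k = 0.976, u^k = 0.1888
Step 1: x-update.
Minimize 2*x^2 - 2*x + (3.0/2)*(x - 0.976 + 0.1888)^2
FOC: (2*2 + 3.0)*x = 2 + 3.0*(0.976 - 0.1888)
x^{k+1} = 0.6231
Step 2: z-update.
Minimize 7*z^2 - 9*z + (3.0/2)*(0.6231 - z + 0.1888)^2
FOC: (2*7 + 3.0)*z = 9 + 3.0*(0.6231 + 0.1888)
z^{k+1} = 0.6727
Step 3: u-update.
u^{k+1} = 0.1888 + 0.6231 - 0.6727 = 0.1392
Step 4: Primal residual = |0.6231 - 0.6727| = 0.0496


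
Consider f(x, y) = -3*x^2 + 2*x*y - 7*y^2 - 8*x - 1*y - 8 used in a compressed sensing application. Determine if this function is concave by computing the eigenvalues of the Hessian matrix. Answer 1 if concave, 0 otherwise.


The Hessian of f(x,y) = -3*x^2 + 2*x*y - 7*y^2 - 8*x - 1*y - 8 is:
H = [[-6, 2], [2, -14]]
Trace = -6 - 14 = -20
Determinant = -6*-14 - (2)^2 = 80
Discriminant = (-20)^2 - 4*80 = 80.0
Eigenvalues: lambda_1 = -14.4721, lambda_2 = -5.5279
The function is concave.

1


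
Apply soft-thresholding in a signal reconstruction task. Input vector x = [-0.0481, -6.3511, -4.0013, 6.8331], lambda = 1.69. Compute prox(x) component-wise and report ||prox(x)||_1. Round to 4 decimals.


Soft-thresholding with lambda = 1.69:
prox(-0.0481) = sign(-0.0481)*max(|-0.0481| - 1.69, 0) = 0.0
prox(-6.3511) = sign(-6.3511)*max(|-6.3511| - 1.69, 0) = -4.6611
prox(-4.0013) = sign(-4.0013)*max(|-4.0013| - 1.69, 0) = -2.3113
prox(6.8331) = sign(6.8331)*max(|6.8331| - 1.69, 0) = 5.1431
prox(x) = [0.0, -4.6611, -2.3113, 5.1431]
||prox(x)||_1 = 0.0 + 4.6611 + 2.3113 + 5.1431 = 12.1155


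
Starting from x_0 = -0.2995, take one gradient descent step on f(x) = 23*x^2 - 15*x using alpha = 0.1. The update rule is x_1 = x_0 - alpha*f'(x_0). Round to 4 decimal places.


We compute the gradient at x_0 and apply the update.
f'(x) = 46*x - 15
f'(-0.2995) = 46*-0.2995 - 15 = -28.777
x_1 = -0.2995 - 0.1*-28.777 = 2.5782


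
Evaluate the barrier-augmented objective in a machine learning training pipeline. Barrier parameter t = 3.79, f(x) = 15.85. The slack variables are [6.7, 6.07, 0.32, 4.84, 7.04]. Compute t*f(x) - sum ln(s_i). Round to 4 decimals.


Step 1: Compute log-barrier.
ln values: [1.9021, 1.8034, -1.1394, 1.5769, 1.9516]
phi = -(1.9021 + 1.8034 - 1.1394 + 1.5769 + 1.9516) = -6.0946
Step 2: Compute augmented objective.
t*f(x) = 3.79*15.85 = 60.0715
Total = 60.0715 - 6.0946 = 53.9769


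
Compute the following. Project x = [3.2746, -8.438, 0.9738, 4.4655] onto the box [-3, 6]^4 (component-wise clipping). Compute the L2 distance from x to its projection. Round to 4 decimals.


Project each component onto [-3, 6].
clip(3.2746) = 3.2746, clip(-8.438) = -3.0, clip(0.9738) = 0.9738, clip(4.4655) = 4.4655
Projection = [3.2746, -3.0, 0.9738, 4.4655]
Squared diffs: [0.0, 29.5718, 0.0, 0.0]
Distance = sqrt(29.5718) = 5.438


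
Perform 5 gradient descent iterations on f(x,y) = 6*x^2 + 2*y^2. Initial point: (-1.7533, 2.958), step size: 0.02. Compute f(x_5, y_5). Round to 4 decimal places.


Gradient descent on f(x,y) = 6*x^2 + 2*y^2.
Starting point: (-1.7533, 2.958), alpha = 0.02
Step 1: grad_x = 2*6*-1.7533 = -21.0396, grad_y = 2*2*2.958 = 11.832
  x_1 = -1.7533 - 0.02*-21.0396 = -1.3325
  y_1 = 2.958 - 0.02*11.832 = 2.7214
Step 2: grad_x = 2*6*-1.3325 = -15.9901, grad_y = 2*2*2.7214 = 10.8854
  x_2 = -1.3325 - 0.02*-15.9901 = -1.0127
  y_2 = 2.7214 - 0.02*10.8854 = 2.5037
Step 3: grad_x = 2*6*-1.0127 = -12.1525, grad_y = 2*2*2.5037 = 10.0146
  x_3 = -1.0127 - 0.02*-12.1525 = -0.7697
  y_3 = 2.5037 - 0.02*10.0146 = 2.3034
Step 4: grad_x = 2*6*-0.7697 = -9.2359, grad_y = 2*2*2.3034 = 9.2134
  x_4 = -0.7697 - 0.02*-9.2359 = -0.5849
  y_4 = 2.3034 - 0.02*9.2134 = 2.1191
Step 5: grad_x = 2*6*-0.5849 = -7.0193, grad_y = 2*2*2.1191 = 8.4764
  x_5 = -0.5849 - 0.02*-7.0193 = -0.4446
  y_5 = 2.1191 - 0.02*8.4764 = 1.9496
f(-0.4446, 1.9496) = 6*(-0.4446)^2 + 2*1.9496^2 = 8.7874


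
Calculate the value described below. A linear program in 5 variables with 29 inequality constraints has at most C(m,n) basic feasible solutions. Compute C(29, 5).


Each vertex corresponds to some choice of n active constraints out of m, so the number of vertices is at most C(m, n) = m! / (n!(m-n)!).
m = 29, n = 5
Numerator: 29 * 28 * 27 * 26 * 25
Denominator: 5! = 120
C(29, 5) = 118755


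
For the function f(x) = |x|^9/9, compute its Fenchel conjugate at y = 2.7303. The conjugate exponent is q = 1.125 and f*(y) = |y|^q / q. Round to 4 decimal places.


The conjugate exponent q satisfies 1/p + 1/q = 1.
p = 9, so q = 9/(9 - 1) = 1.125
|y|^q = 2.7303^1.125 = 3.0955
f*(2.7303) = 3.0955 / 1.125 = 2.7516


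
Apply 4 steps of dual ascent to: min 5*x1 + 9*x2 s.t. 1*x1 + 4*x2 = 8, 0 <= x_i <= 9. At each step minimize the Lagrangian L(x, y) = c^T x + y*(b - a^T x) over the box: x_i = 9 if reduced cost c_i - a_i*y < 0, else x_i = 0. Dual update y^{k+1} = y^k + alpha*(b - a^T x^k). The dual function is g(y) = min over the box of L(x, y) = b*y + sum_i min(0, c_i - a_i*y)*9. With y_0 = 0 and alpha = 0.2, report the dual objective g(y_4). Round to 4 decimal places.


Dual ascent for LP: min 5*x1 + 9*x2, 1*x1 + 4*x2 = 8, 0 <= x_i <= 9
Step 1: y^k = 0.0, reduced costs: (5.0, 9.0)
  x^k = (0.0, 0.0), subgradient = b - a^T x = 8.0
  y^{k+1} = 0.0 + 0.2*8.0 = 1.6
Step 2: y^k = 1.6, reduced costs: (3.4, 2.6)
  x^k = (0.0, 0.0), subgradient = b - a^T x = 8.0
  y^{k+1} = 1.6 + 0.2*8.0 = 3.2
Step 3: y^k = 3.2, reduced costs: (1.8, -3.8)
  x^k = (0.0, 9.0), subgradient = b - a^T x = -28.0
  y^{k+1} = 3.2 + 0.2*-28.0 = -2.4
Step 4: y^k = -2.4, reduced costs: (7.4, 18.6)
  x^k = (0.0, 0.0), subgradient = b - a^T x = 8.0
  y^{k+1} = -2.4 + 0.2*8.0 = -0.8
Dual objective at y_4 = -0.8: reduced costs (5.8, 12.2), box minimizer x = (0.0, 0.0)
g(y_4) = b*y + (c1 - a1*y)*x1 + (c2 - a2*y)*x2 = 8*(-0.8) + 5.8*0.0 + 12.2*0.0 = -6.4 + 0.0 + 0.0 = -6.4


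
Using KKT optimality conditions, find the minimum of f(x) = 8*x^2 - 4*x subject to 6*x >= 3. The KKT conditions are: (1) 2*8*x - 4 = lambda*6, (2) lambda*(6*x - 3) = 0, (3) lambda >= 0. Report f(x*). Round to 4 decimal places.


Step 1: Try lambda = 0 (constraint inactive).
x_unc = 4/(2*8) = 0.25
Check: 6*0.25 = 1.5 < 3 -- violated!
Step 2: Constraint must be active: 6*x = 3
x* = 3/6 = 0.5
lambda = (2*8*0.5 - 4)/6 = 0.6667
Step 3: Compute optimal value.
f(x*) = 8*0.5^2 - 4*0.5 = 0.0


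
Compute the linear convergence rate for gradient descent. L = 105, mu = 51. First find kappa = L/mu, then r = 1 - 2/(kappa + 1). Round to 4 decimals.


Step 1: Compute the condition number.
kappa = L/mu = 105/51 = 2.0588
Step 2: Compute the convergence rate.
r = 1 - 2/(kappa + 1) = 1 - 2*mu/(L + mu) = (L - mu)/(L + mu) = 54/156 = 0.3462


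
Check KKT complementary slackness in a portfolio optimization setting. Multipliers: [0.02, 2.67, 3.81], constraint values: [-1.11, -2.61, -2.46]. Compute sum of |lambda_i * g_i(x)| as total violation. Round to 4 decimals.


KKT complementary slackness check:
lambda_1 * g_1 = 0.02 * -1.11 = -0.0222
lambda_2 * g_2 = 2.67 * -2.61 = -6.9687
lambda_3 * g_3 = 3.81 * -2.46 = -9.3726
Total violation = 0.0222 + 6.9687 + 9.3726 = 16.3635


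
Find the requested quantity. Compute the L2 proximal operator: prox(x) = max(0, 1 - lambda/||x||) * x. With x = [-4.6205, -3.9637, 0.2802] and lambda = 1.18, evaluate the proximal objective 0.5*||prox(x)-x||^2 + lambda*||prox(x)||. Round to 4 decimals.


Step 1: Compute ||x||.
||x|| = 6.0941
Step 2: Compute scaling factor.
scale = max(0, 1 - 1.18/6.0941) = 0.8064
Step 3: prox(x) = [-3.7258, -3.1962, 0.2259]
||prox(x)|| = 4.9141
Step 4: Proximal objective.
0.5*||prox-x||^2 = 0.6962
lambda*||prox|| = 5.7986
Total = 6.4949


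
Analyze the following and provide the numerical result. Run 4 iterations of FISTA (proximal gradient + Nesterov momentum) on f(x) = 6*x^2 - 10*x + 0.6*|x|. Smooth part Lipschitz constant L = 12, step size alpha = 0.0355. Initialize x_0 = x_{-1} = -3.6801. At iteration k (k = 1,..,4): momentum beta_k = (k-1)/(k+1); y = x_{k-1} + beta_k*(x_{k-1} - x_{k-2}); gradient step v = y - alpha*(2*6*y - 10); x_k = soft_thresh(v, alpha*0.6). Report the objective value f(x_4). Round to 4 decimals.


FISTA on f(x) = 6*x^2 - 10*x + 0.6*|x|
L = 12, alpha = 0.0355
Iteration 1: beta = 0.0, y = -3.6801 + 0.0*(-3.6801 + 3.6801) = -3.6801
  grad(y) = -54.1612, v = y - alpha*grad = -1.7574
  prox(v) = soft_thresh(-1.7574, 0.0213) = -1.7361
Iteration 2: beta = 0.3333, y = -1.7361 + 0.3333*(-1.7361 + 3.6801) = -1.0881
  grad(y) = -23.0568, v = y - alpha*grad = -0.2696
  prox(v) = soft_thresh(-0.2696, 0.0213) = -0.2483
Iteration 3: beta = 0.5, y = -0.2483 + 0.5*(-0.2483 + 1.7361) = 0.4957
  grad(y) = -4.0521, v = y - alpha*grad = 0.6395
  prox(v) = soft_thresh(0.6395, 0.0213) = 0.6182
Iteration 4: beta = 0.6, y = 0.6182 + 0.6*(0.6182 + 0.2483) = 1.1381
  grad(y) = 3.657, v = y - alpha*grad = 1.0083
  prox(v) = soft_thresh(1.0083, 0.0213) = 0.987
f(x_4) = 6*0.987^2 - 10*0.987 + 0.6*|0.987| = -3.4329


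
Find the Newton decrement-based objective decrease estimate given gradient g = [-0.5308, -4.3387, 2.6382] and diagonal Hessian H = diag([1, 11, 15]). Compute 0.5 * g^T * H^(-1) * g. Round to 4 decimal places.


Step 1: H is diagonal, so H^(-1) * g = [-0.5308, -0.3944, 0.1759].
Step 2: g^T H^(-1) g = sum_i g_i^2 / H_ii
  = (-0.5308)^2/1 + (-4.3387)^2/11 + (2.6382)^2/15
  = 0.2817 + 1.7113 + 0.464 = 2.4571
Step 3: Objective decrease = 0.5 * g^T H^(-1) g = 1.2285


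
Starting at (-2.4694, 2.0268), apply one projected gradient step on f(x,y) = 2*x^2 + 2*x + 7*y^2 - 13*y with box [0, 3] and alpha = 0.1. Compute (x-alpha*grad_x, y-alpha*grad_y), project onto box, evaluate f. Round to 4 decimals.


Step 1: Compute gradient at (-2.4694, 2.0268).
grad_x = 2*2*-2.4694 + 2 = -7.8776
grad_y = 2*7*2.0268 - 13 = 15.3752
Step 2: Gradient step.
x_raw = -2.4694 - 0.1*-7.8776 = -1.6816
y_raw = 2.0268 - 0.1*15.3752 = 0.4893
Step 3: Project onto [0, 3].
x_proj = clip(-1.6816) = 0.0
y_proj = clip(0.4893) = 0.4893
Step 4: Evaluate f.
f(0.0, 0.4893) = -4.6849


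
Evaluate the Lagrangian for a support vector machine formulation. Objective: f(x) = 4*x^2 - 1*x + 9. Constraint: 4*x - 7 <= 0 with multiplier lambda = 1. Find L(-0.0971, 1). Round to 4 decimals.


Step 1: Evaluate f(x).
f(-0.0971) = 4*(-0.0971)^2 - 1*(-0.0971) + 9 = 9.1348
Step 2: Evaluate g(x).
g(-0.0971) = 4*-0.0971 - 7 = -7.3884
Step 3: Compute Lagrangian.
L = 9.1348 + 1*-7.3884 = 1.7464


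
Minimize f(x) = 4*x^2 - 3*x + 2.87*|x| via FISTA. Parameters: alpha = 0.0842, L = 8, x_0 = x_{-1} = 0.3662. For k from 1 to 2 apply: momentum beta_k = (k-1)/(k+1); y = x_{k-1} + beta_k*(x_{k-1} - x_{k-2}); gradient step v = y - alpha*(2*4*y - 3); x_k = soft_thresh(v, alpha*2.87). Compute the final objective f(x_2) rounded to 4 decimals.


FISTA on f(x) = 4*x^2 - 3*x + 2.87*|x|
L = 8, alpha = 0.0842
Iteration 1: beta = 0.0, y = 0.3662 + 0.0*(0.3662 - 0.3662) = 0.3662
  grad(y) = -0.0704, v = y - alpha*grad = 0.3721
  prox(v) = soft_thresh(0.3721, 0.2417) = 0.1305
Iteration 2: beta = 0.3333, y = 0.1305 + 0.3333*(0.1305 - 0.3662) = 0.0519
  grad(y) = -2.5848, v = y - alpha*grad = 0.2695
  prox(v) = soft_thresh(0.2695, 0.2417) = 0.0279
f(x_2) = 4*0.0279^2 - 3*0.0279 + 2.87*|0.0279| = -0.0005


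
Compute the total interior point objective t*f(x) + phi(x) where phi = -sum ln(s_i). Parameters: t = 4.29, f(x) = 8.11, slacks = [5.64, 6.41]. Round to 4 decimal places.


Step 1: Compute log-barrier.
ln values: [1.7299, 1.8579]
phi = -(1.7299 + 1.8579) = -3.5877
Step 2: Compute augmented objective.
t*f(x) = 4.29*8.11 = 34.7919
Total = 34.7919 - 3.5877 = 31.2042


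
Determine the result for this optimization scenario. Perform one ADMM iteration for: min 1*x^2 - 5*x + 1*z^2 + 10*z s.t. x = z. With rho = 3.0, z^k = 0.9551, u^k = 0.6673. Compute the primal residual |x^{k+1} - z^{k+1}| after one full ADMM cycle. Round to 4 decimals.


ADMM iteration with rho = 3.0, z^k = 0.9551, u^k = 0.6673
Step 1: x-update.
Minimize 1*x^2 - 5*x + (3.0/2)*(x - 0.9551 + 0.6673)^2
FOC: (2*1 + 3.0)*x = 5 + 3.0*(0.9551 - 0.6673)
x^{k+1} = 1.1727
Step 2: z-update.
Minimize 1*z^2 + 10*z + (3.0/2)*(1.1727 - z + 0.6673)^2
FOC: (2*1 + 3.0)*z = -10 + 3.0*(1.1727 + 0.6673)
z^{k+1} = -0.896
Step 3: u-update.
u^{k+1} = 0.6673 + 1.1727 + 0.896 = 2.736
Step 4: Primal residual = |1.1727 + 0.896| = 2.0687
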